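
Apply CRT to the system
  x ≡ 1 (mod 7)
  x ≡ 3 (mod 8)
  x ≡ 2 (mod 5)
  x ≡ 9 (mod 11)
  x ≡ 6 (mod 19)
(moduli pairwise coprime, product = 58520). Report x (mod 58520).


Product of moduli M = 7 · 8 · 5 · 11 · 19 = 58520.
Merge one congruence at a time:
  Start: x ≡ 1 (mod 7).
  Combine with x ≡ 3 (mod 8); new modulus lcm = 56.
    Write x = 1 + 7·t and substitute into x ≡ 3 (mod 8): 7·t ≡ 3 − 1 = 2 (mod 8).
    The inverse of 7 mod 8 is 7 (since 7·7 = 49 = 6·8 + 1), so t ≡ 7·2 = 14 ≡ 6 (mod 8).
    Then x = 1 + 7·6 = 43, valid modulo lcm(7, 8) = 56: x ≡ 43 (mod 56).
  Combine with x ≡ 2 (mod 5); new modulus lcm = 280.
    Write x = 43 + 56·t and substitute into x ≡ 2 (mod 5): 56·t ≡ 2 − 43 = -41 (mod 5).
    Reduce coefficients mod 5: 1·t ≡ 4 (mod 5).
    So t ≡ 4 (mod 5).
    Then x = 43 + 56·4 = 267, valid modulo lcm(56, 5) = 280: x ≡ 267 (mod 280).
  Combine with x ≡ 9 (mod 11); new modulus lcm = 3080.
    Write x = 267 + 280·t and substitute into x ≡ 9 (mod 11): 280·t ≡ 9 − 267 = -258 (mod 11).
    Reduce coefficients mod 11: 5·t ≡ 6 (mod 11).
    The inverse of 5 mod 11 is 9 (since 5·9 = 45 = 4·11 + 1), so t ≡ 9·6 = 54 ≡ 10 (mod 11).
    Then x = 267 + 280·10 = 3067, valid modulo lcm(280, 11) = 3080: x ≡ 3067 (mod 3080).
  Combine with x ≡ 6 (mod 19); new modulus lcm = 58520.
    Write x = 3067 + 3080·t and substitute into x ≡ 6 (mod 19): 3080·t ≡ 6 − 3067 = -3061 (mod 19).
    Reduce coefficients mod 19: 2·t ≡ 17 (mod 19).
    The inverse of 2 mod 19 is 10 (since 2·10 = 20 = 1·19 + 1), so t ≡ 10·17 = 170 ≡ 18 (mod 19).
    Then x = 3067 + 3080·18 = 58507, valid modulo lcm(3080, 19) = 58520: x ≡ 58507 (mod 58520).
Verify against each original: 58507 mod 7 = 1, 58507 mod 8 = 3, 58507 mod 5 = 2, 58507 mod 11 = 9, 58507 mod 19 = 6.

x ≡ 58507 (mod 58520).


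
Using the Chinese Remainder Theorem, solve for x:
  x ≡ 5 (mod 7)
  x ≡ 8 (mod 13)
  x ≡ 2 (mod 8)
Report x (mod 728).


Moduli 7, 13, 8 are pairwise coprime; by CRT there is a unique solution modulo M = 7 · 13 · 8 = 728.
Solve pairwise, accumulating the modulus:
  Start with x ≡ 5 (mod 7).
  Combine with x ≡ 8 (mod 13): since gcd(7, 13) = 1, we get a unique residue mod 91.
    Write x = 5 + 7·t and substitute into x ≡ 8 (mod 13): 7·t ≡ 8 − 5 = 3 (mod 13).
    The inverse of 7 mod 13 is 2 (since 7·2 = 14 = 1·13 + 1), so t ≡ 2·3 = 6 ≡ 6 (mod 13).
    Then x = 5 + 7·6 = 47, valid modulo lcm(7, 13) = 91: x ≡ 47 (mod 91).
  Combine with x ≡ 2 (mod 8): since gcd(91, 8) = 1, we get a unique residue mod 728.
    Write x = 47 + 91·t and substitute into x ≡ 2 (mod 8): 91·t ≡ 2 − 47 = -45 (mod 8).
    Reduce coefficients mod 8: 3·t ≡ 3 (mod 8).
    The inverse of 3 mod 8 is 3 (since 3·3 = 9 = 1·8 + 1), so t ≡ 3·3 = 9 ≡ 1 (mod 8).
    Then x = 47 + 91·1 = 138, valid modulo lcm(91, 8) = 728: x ≡ 138 (mod 728).
Verify: 138 mod 7 = 5 ✓, 138 mod 13 = 8 ✓, 138 mod 8 = 2 ✓.

x ≡ 138 (mod 728).


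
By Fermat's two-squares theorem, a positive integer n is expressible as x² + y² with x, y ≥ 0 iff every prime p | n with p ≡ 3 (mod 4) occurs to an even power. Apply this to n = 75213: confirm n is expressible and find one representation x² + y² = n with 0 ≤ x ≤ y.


Step 1: Factor n = 75213 = 3^2 · 61 · 137.
Step 2: Check the mod-4 condition on each prime factor: 3 ≡ 3 (mod 4), exponent 2 (must be even); 61 ≡ 1 (mod 4), exponent 1; 137 ≡ 1 (mod 4), exponent 1.
All primes ≡ 3 (mod 4) appear to even exponent (or don't appear), so by the two-squares theorem n IS expressible as a sum of two squares.
Step 3: Build a representation. Group n = k² · m with k = 3 and m = 61 · 137 = 8357 (a product of primes ≡ 1 (mod 4)); a representation of m scales to one of n via (k·x)² + (k·y)² = k²(x² + y²). Each prime p ≡ 1 (mod 4) is itself a sum of two squares; find a² by testing p − a² for a perfect square:
  61: 61 − 1² = 60, 61 − 2² = 57, 61 − 3² = 52, 61 − 4² = 45, 61 − 5² = 36 = 6² ⇒ 61 = 5² + 6².
  137: 137 − 1² = 136, 137 − 2² = 133, 137 − 3² = 128, 137 − 4² = 121 = 11² ⇒ 137 = 4² + 11².
  Combine using the Brahmagupta–Fibonacci identity (a² + b²)(c² + d²) = (ac − bd)² + (ad + bc)² = (ac + bd)² + (ad − bc)²:
  61 · 137 = 8357: from (5² + 6²)(4² + 11²), take (5·4 − 6·11, 5·11 + 6·4) = (20 − 66, 55 + 24) = (-46, 79); dropping signs (only squares matter) gives (46, 79); check 46² + 79² = 2116 + 6241 = 8357 ✓.
  Scale by k = 3: (3·46, 3·79) = (138, 237).
Step 4: Order so x ≤ y and verify: 138² + 237² = 19044 + 56169 = 75213 = n. ✓

n = 75213 = 138² + 237² (one valid representation with x ≤ y).


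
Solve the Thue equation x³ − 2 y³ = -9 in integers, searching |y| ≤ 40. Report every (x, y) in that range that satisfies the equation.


The equation is x³ - 2y³ = -9. For fixed y, x³ = 2·y³ − 9, so a solution requires the RHS to be a perfect cube.
Strategy: iterate y from -40 to 40, compute RHS = 2·y³ − 9, and check whether it is a (positive or negative) perfect cube.
Check small values of y:
  y = 0: RHS = -9 is not a perfect cube.
  y = 1: RHS = -7 is not a perfect cube.
  y = -1: RHS = -11 is not a perfect cube.
  y = 2: RHS = 7 is not a perfect cube.
  y = -2: RHS = -25 is not a perfect cube.
  y = 3: RHS = 45 is not a perfect cube.
  y = -3: RHS = -63 is not a perfect cube.
Continuing the search up to |y| = 40 finds no solutions either.
No (x, y) in the scanned range satisfies the equation.

No integer solutions with |y| ≤ 40.


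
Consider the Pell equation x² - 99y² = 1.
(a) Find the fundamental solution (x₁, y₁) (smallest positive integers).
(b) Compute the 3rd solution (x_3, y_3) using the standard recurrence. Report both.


Step 1: Find the fundamental solution (x₁, y₁) of x² - 99y² = 1.
  Expand √99 as a continued fraction. a₀ = ⌊√99⌋ = 9; iterate m_{k+1} = d_k·a_k − m_k, d_{k+1} = (99 − m_{k+1}²)/d_k, a_{k+1} = ⌊(a₀ + m_{k+1})/d_{k+1}⌋ (starting m₀ = 0, d₀ = 1), with convergents p_k = a_k·p_{k-1} + p_{k-2}, q_k = a_k·q_{k-1} + q_{k-2} (p₋₁ = 1, q₋₁ = 0):
  k = 0: a₀ = 9; p₀/q₀ = 9/1; p₀² − 99·q₀² = 81 − 99 = -18.
  k = 1: m = 9, d = 18, a = ⌊(9 + 9)/18⌋ = 1; p/q = (1·9 + 1)/(1·1 + 0) = 10/1; p² − 99·q² = 100 − 99 = 1.
  The first convergent with p² − 99·q² = 1 gives the fundamental solution (x₁, y₁) = (10, 1).
Step 2: Apply the recurrence (x_{n+1}, y_{n+1}) = (x₁x_n + 99y₁y_n, x₁y_n + y₁x_n) repeatedly.
  From (x_1, y_1) = (10, 1): x_2 = 10·10 + 99·1·1 = 199; y_2 = 10·1 + 1·10 = 20.
  From (x_2, y_2) = (199, 20): x_3 = 10·199 + 99·1·20 = 3970; y_3 = 10·20 + 1·199 = 399.
Step 3: Verify x_3² - 99·y_3² = 15760900 - 15760899 = 1 (should be 1). ✓

(x_1, y_1) = (10, 1); (x_3, y_3) = (3970, 399).


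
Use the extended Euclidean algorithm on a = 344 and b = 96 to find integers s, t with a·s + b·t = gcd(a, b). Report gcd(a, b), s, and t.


Euclidean algorithm on (344, 96) — divide until remainder is 0:
  344 = 3 · 96 + 56
  96 = 1 · 56 + 40
  56 = 1 · 40 + 16
  40 = 2 · 16 + 8
  16 = 2 · 8 + 0
gcd(344, 96) = 8.
Track Bezout coefficients alongside the remainders: start with r₀ = 344 = a·1 + b·0 (s = 1, t = 0) and r₁ = 96 = a·0 + b·1 (s = 0, t = 1); each new remainder r_{k+1} = r_{k-1} − q_k·r_k inherits s_{k+1} = s_{k-1} − q_k·s_k, t_{k+1} = t_{k-1} − q_k·t_k, so r_k = a·s_k + b·t_k at every step:
  q = 3: r = 56, s = 1 − 3·0 = 1, t = 0 − 3·1 = -3  (check: 344·1 + 96·(-3) = 56)
  q = 1: r = 40, s = 0 − 1·1 = -1, t = 1 − 1·(-3) = 4  (check: 344·(-1) + 96·4 = 40)
  q = 1: r = 16, s = 1 − 1·(-1) = 2, t = -3 − 1·4 = -7  (check: 344·2 + 96·(-7) = 16)
  q = 2: r = 8, s = -1 − 2·2 = -5, t = 4 − 2·(-7) = 18  (check: 344·(-5) + 96·18 = 8)
The row with r = 8 (the gcd) gives the Bezout coefficients s = -5, t = 18.
Result: 344 · (-5) + 96 · (18) = 8.

gcd(344, 96) = 8; s = -5, t = 18 (check: 344·(-5) + 96·18 = 8).


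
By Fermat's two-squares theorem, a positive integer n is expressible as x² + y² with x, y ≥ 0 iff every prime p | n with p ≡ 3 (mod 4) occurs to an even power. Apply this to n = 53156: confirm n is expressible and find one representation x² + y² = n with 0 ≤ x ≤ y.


Step 1: Factor n = 53156 = 2^2 · 97 · 137.
Step 2: Check the mod-4 condition on each prime factor: 2 = 2 (special); 97 ≡ 1 (mod 4), exponent 1; 137 ≡ 1 (mod 4), exponent 1.
All primes ≡ 3 (mod 4) appear to even exponent (or don't appear), so by the two-squares theorem n IS expressible as a sum of two squares.
Step 3: Build a representation. Group n = k² · m with k = 2 and m = 97 · 137 = 13289 (a product of primes ≡ 1 (mod 4)); a representation of m scales to one of n via (k·x)² + (k·y)² = k²(x² + y²). Each prime p ≡ 1 (mod 4) is itself a sum of two squares; find a² by testing p − a² for a perfect square:
  97: 97 − 1² = 96, 97 − 2² = 93, 97 − 3² = 88, 97 − 4² = 81 = 9² ⇒ 97 = 4² + 9².
  137: 137 − 1² = 136, 137 − 2² = 133, 137 − 3² = 128, 137 − 4² = 121 = 11² ⇒ 137 = 4² + 11².
  Combine using the Brahmagupta–Fibonacci identity (a² + b²)(c² + d²) = (ac − bd)² + (ad + bc)² = (ac + bd)² + (ad − bc)²:
  97 · 137 = 13289: from (4² + 9²)(4² + 11²), take (4·4 − 9·11, 4·11 + 9·4) = (16 − 99, 44 + 36) = (-83, 80); dropping signs (only squares matter) gives (83, 80); check 83² + 80² = 6889 + 6400 = 13289 ✓.
  Scale by k = 2: (2·83, 2·80) = (166, 160).
Step 4: Order so x ≤ y and verify: 160² + 166² = 25600 + 27556 = 53156 = n. ✓

n = 53156 = 160² + 166² (one valid representation with x ≤ y).


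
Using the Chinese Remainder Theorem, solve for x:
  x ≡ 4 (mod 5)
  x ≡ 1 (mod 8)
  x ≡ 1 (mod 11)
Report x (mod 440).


Moduli 5, 8, 11 are pairwise coprime; by CRT there is a unique solution modulo M = 5 · 8 · 11 = 440.
Solve pairwise, accumulating the modulus:
  Start with x ≡ 4 (mod 5).
  Combine with x ≡ 1 (mod 8): since gcd(5, 8) = 1, we get a unique residue mod 40.
    Write x = 4 + 5·t and substitute into x ≡ 1 (mod 8): 5·t ≡ 1 − 4 = -3 (mod 8).
    Reduce coefficients mod 8: 5·t ≡ 5 (mod 8).
    The inverse of 5 mod 8 is 5 (since 5·5 = 25 = 3·8 + 1), so t ≡ 5·5 = 25 ≡ 1 (mod 8).
    Then x = 4 + 5·1 = 9, valid modulo lcm(5, 8) = 40: x ≡ 9 (mod 40).
  Combine with x ≡ 1 (mod 11): since gcd(40, 11) = 1, we get a unique residue mod 440.
    Write x = 9 + 40·t and substitute into x ≡ 1 (mod 11): 40·t ≡ 1 − 9 = -8 (mod 11).
    Reduce coefficients mod 11: 7·t ≡ 3 (mod 11).
    The inverse of 7 mod 11 is 8 (since 7·8 = 56 = 5·11 + 1), so t ≡ 8·3 = 24 ≡ 2 (mod 11).
    Then x = 9 + 40·2 = 89, valid modulo lcm(40, 11) = 440: x ≡ 89 (mod 440).
Verify: 89 mod 5 = 4 ✓, 89 mod 8 = 1 ✓, 89 mod 11 = 1 ✓.

x ≡ 89 (mod 440).


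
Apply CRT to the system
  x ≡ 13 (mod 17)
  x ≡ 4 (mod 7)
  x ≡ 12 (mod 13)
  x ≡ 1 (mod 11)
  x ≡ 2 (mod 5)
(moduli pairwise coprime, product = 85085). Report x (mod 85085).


Product of moduli M = 17 · 7 · 13 · 11 · 5 = 85085.
Merge one congruence at a time:
  Start: x ≡ 13 (mod 17).
  Combine with x ≡ 4 (mod 7); new modulus lcm = 119.
    Write x = 13 + 17·t and substitute into x ≡ 4 (mod 7): 17·t ≡ 4 − 13 = -9 (mod 7).
    Reduce coefficients mod 7: 3·t ≡ 5 (mod 7).
    The inverse of 3 mod 7 is 5 (since 3·5 = 15 = 2·7 + 1), so t ≡ 5·5 = 25 ≡ 4 (mod 7).
    Then x = 13 + 17·4 = 81, valid modulo lcm(17, 7) = 119: x ≡ 81 (mod 119).
  Combine with x ≡ 12 (mod 13); new modulus lcm = 1547.
    Write x = 81 + 119·t and substitute into x ≡ 12 (mod 13): 119·t ≡ 12 − 81 = -69 (mod 13).
    Reduce coefficients mod 13: 2·t ≡ 9 (mod 13).
    The inverse of 2 mod 13 is 7 (since 2·7 = 14 = 1·13 + 1), so t ≡ 7·9 = 63 ≡ 11 (mod 13).
    Then x = 81 + 119·11 = 1390, valid modulo lcm(119, 13) = 1547: x ≡ 1390 (mod 1547).
  Combine with x ≡ 1 (mod 11); new modulus lcm = 17017.
    Write x = 1390 + 1547·t and substitute into x ≡ 1 (mod 11): 1547·t ≡ 1 − 1390 = -1389 (mod 11).
    Reduce coefficients mod 11: 7·t ≡ 8 (mod 11).
    The inverse of 7 mod 11 is 8 (since 7·8 = 56 = 5·11 + 1), so t ≡ 8·8 = 64 ≡ 9 (mod 11).
    Then x = 1390 + 1547·9 = 15313, valid modulo lcm(1547, 11) = 17017: x ≡ 15313 (mod 17017).
  Combine with x ≡ 2 (mod 5); new modulus lcm = 85085.
    Write x = 15313 + 17017·t and substitute into x ≡ 2 (mod 5): 17017·t ≡ 2 − 15313 = -15311 (mod 5).
    Reduce coefficients mod 5: 2·t ≡ 4 (mod 5).
    The inverse of 2 mod 5 is 3 (since 2·3 = 6 = 1·5 + 1), so t ≡ 3·4 = 12 ≡ 2 (mod 5).
    Then x = 15313 + 17017·2 = 49347, valid modulo lcm(17017, 5) = 85085: x ≡ 49347 (mod 85085).
Verify against each original: 49347 mod 17 = 13, 49347 mod 7 = 4, 49347 mod 13 = 12, 49347 mod 11 = 1, 49347 mod 5 = 2.

x ≡ 49347 (mod 85085).


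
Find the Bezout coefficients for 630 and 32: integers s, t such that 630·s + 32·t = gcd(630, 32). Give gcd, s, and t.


Euclidean algorithm on (630, 32) — divide until remainder is 0:
  630 = 19 · 32 + 22
  32 = 1 · 22 + 10
  22 = 2 · 10 + 2
  10 = 5 · 2 + 0
gcd(630, 32) = 2.
Track Bezout coefficients alongside the remainders: start with r₀ = 630 = a·1 + b·0 (s = 1, t = 0) and r₁ = 32 = a·0 + b·1 (s = 0, t = 1); each new remainder r_{k+1} = r_{k-1} − q_k·r_k inherits s_{k+1} = s_{k-1} − q_k·s_k, t_{k+1} = t_{k-1} − q_k·t_k, so r_k = a·s_k + b·t_k at every step:
  q = 19: r = 22, s = 1 − 19·0 = 1, t = 0 − 19·1 = -19  (check: 630·1 + 32·(-19) = 22)
  q = 1: r = 10, s = 0 − 1·1 = -1, t = 1 − 1·(-19) = 20  (check: 630·(-1) + 32·20 = 10)
  q = 2: r = 2, s = 1 − 2·(-1) = 3, t = -19 − 2·20 = -59  (check: 630·3 + 32·(-59) = 2)
The row with r = 2 (the gcd) gives the Bezout coefficients s = 3, t = -59.
Result: 630 · (3) + 32 · (-59) = 2.

gcd(630, 32) = 2; s = 3, t = -59 (check: 630·3 + 32·(-59) = 2).


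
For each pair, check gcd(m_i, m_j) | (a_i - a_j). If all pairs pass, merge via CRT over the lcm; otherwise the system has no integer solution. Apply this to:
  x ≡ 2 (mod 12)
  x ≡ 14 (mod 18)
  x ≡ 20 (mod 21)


Moduli 12, 18, 21 are not pairwise coprime, so CRT works modulo lcm(m_i) when all pairwise compatibility conditions hold.
Pairwise compatibility: gcd(m_i, m_j) must divide a_i - a_j for every pair.
Merge one congruence at a time:
  Start: x ≡ 2 (mod 12).
  Combine with x ≡ 14 (mod 18): gcd(12, 18) = 6; 14 - 2 = 12, which IS divisible by 6, so compatible.
    Write x = 2 + 12·t and substitute into x ≡ 14 (mod 18): 12·t ≡ 14 − 2 = 12 (mod 18).
    Divide the congruence (and modulus) by g = 6: 2·t ≡ 2 (mod 3).
    The inverse of 2 mod 3 is 2 (since 2·2 = 4 = 1·3 + 1), so t ≡ 2·2 = 4 ≡ 1 (mod 3).
    Then x = 2 + 12·1 = 14, valid modulo lcm(12, 18) = 36: x ≡ 14 (mod 36).
  Combine with x ≡ 20 (mod 21): gcd(36, 21) = 3; 20 - 14 = 6, which IS divisible by 3, so compatible.
    Write x = 14 + 36·t and substitute into x ≡ 20 (mod 21): 36·t ≡ 20 − 14 = 6 (mod 21).
    Divide the congruence (and modulus) by g = 3: 12·t ≡ 2 (mod 7).
    Reduce coefficients mod 7: 5·t ≡ 2 (mod 7).
    The inverse of 5 mod 7 is 3 (since 5·3 = 15 = 2·7 + 1), so t ≡ 3·2 = 6 ≡ 6 (mod 7).
    Then x = 14 + 36·6 = 230, valid modulo lcm(36, 21) = 252: x ≡ 230 (mod 252).
Verify: 230 mod 12 = 2, 230 mod 18 = 14, 230 mod 21 = 20.

x ≡ 230 (mod 252).


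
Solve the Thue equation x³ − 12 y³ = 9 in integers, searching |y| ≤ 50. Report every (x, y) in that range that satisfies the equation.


The equation is x³ - 12y³ = 9. For fixed y, x³ = 12·y³ + 9, so a solution requires the RHS to be a perfect cube.
Strategy: iterate y from -50 to 50, compute RHS = 12·y³ + 9, and check whether it is a (positive or negative) perfect cube.
Check small values of y:
  y = 0: RHS = 9 is not a perfect cube.
  y = 1: RHS = 21 is not a perfect cube.
  y = -1: RHS = -3 is not a perfect cube.
  y = 2: RHS = 105 is not a perfect cube.
  y = -2: RHS = -87 is not a perfect cube.
  y = 3: RHS = 333 is not a perfect cube.
  y = -3: RHS = -315 is not a perfect cube.
Continuing the search up to |y| = 50 finds no solutions either.
No (x, y) in the scanned range satisfies the equation.

No integer solutions with |y| ≤ 50.


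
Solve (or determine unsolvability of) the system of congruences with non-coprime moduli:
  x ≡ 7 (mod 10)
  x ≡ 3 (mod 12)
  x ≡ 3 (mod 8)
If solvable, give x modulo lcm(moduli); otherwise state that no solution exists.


Moduli 10, 12, 8 are not pairwise coprime, so CRT works modulo lcm(m_i) when all pairwise compatibility conditions hold.
Pairwise compatibility: gcd(m_i, m_j) must divide a_i - a_j for every pair.
Merge one congruence at a time:
  Start: x ≡ 7 (mod 10).
  Combine with x ≡ 3 (mod 12): gcd(10, 12) = 2; 3 - 7 = -4, which IS divisible by 2, so compatible.
    Write x = 7 + 10·t and substitute into x ≡ 3 (mod 12): 10·t ≡ 3 − 7 = -4 (mod 12).
    Divide the congruence (and modulus) by g = 2: 5·t ≡ -2 (mod 6).
    Reduce coefficients mod 6: 5·t ≡ 4 (mod 6).
    The inverse of 5 mod 6 is 5 (since 5·5 = 25 = 4·6 + 1), so t ≡ 5·4 = 20 ≡ 2 (mod 6).
    Then x = 7 + 10·2 = 27, valid modulo lcm(10, 12) = 60: x ≡ 27 (mod 60).
  Combine with x ≡ 3 (mod 8): gcd(60, 8) = 4; 3 - 27 = -24, which IS divisible by 4, so compatible.
    Write x = 27 + 60·t and substitute into x ≡ 3 (mod 8): 60·t ≡ 3 − 27 = -24 (mod 8).
    Divide the congruence (and modulus) by g = 4: 15·t ≡ -6 (mod 2).
    Reduce coefficients mod 2: 1·t ≡ 0 (mod 2).
    So t ≡ 0 (mod 2).
    Then x = 27 + 60·0 = 27, valid modulo lcm(60, 8) = 120: x ≡ 27 (mod 120).
Verify: 27 mod 10 = 7, 27 mod 12 = 3, 27 mod 8 = 3.

x ≡ 27 (mod 120).


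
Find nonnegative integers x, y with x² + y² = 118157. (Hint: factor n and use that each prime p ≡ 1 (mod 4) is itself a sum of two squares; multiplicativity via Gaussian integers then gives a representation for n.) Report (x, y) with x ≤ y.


Step 1: Factor n = 118157 = 13 · 61 · 149.
Step 2: Check the mod-4 condition on each prime factor: 13 ≡ 1 (mod 4), exponent 1; 61 ≡ 1 (mod 4), exponent 1; 149 ≡ 1 (mod 4), exponent 1.
All primes ≡ 3 (mod 4) appear to even exponent (or don't appear), so by the two-squares theorem n IS expressible as a sum of two squares.
Step 3: Build a representation. Here n = 13 · 61 · 149 is a product of primes ≡ 1 (mod 4). Each prime p ≡ 1 (mod 4) is itself a sum of two squares; find a² by testing p − a² for a perfect square:
  13: 13 − 1² = 12, 13 − 2² = 9 = 3² ⇒ 13 = 2² + 3².
  61: 61 − 1² = 60, 61 − 2² = 57, 61 − 3² = 52, 61 − 4² = 45, 61 − 5² = 36 = 6² ⇒ 61 = 5² + 6².
  149: 149 − 1² = 148, 149 − 2² = 145, 149 − 3² = 140, 149 − 4² = 133, 149 − 5² = 124, 149 − 6² = 113, 149 − 7² = 100 = 10² ⇒ 149 = 7² + 10².
  Combine using the Brahmagupta–Fibonacci identity (a² + b²)(c² + d²) = (ac − bd)² + (ad + bc)² = (ac + bd)² + (ad − bc)²:
  13 · 61 = 793: from (2² + 3²)(5² + 6²), take (2·5 − 3·6, 2·6 + 3·5) = (10 − 18, 12 + 15) = (-8, 27); dropping signs (only squares matter) gives (8, 27); check 8² + 27² = 64 + 729 = 793 ✓.
  793 · 149 = 118157: from (8² + 27²)(7² + 10²), take (8·7 − 27·10, 8·10 + 27·7) = (56 − 270, 80 + 189) = (-214, 269); dropping signs (only squares matter) gives (214, 269); check 214² + 269² = 45796 + 72361 = 118157 ✓.
Step 4: Order so x ≤ y and verify: 214² + 269² = 45796 + 72361 = 118157 = n. ✓

n = 118157 = 214² + 269² (one valid representation with x ≤ y).


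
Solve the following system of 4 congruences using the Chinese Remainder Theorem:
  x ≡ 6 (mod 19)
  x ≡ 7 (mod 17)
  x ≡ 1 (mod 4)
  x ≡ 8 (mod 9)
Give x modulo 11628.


Product of moduli M = 19 · 17 · 4 · 9 = 11628.
Merge one congruence at a time:
  Start: x ≡ 6 (mod 19).
  Combine with x ≡ 7 (mod 17); new modulus lcm = 323.
    Write x = 6 + 19·t and substitute into x ≡ 7 (mod 17): 19·t ≡ 7 − 6 = 1 (mod 17).
    Reduce coefficients mod 17: 2·t ≡ 1 (mod 17).
    The inverse of 2 mod 17 is 9 (since 2·9 = 18 = 1·17 + 1), so t ≡ 9·1 = 9 ≡ 9 (mod 17).
    Then x = 6 + 19·9 = 177, valid modulo lcm(19, 17) = 323: x ≡ 177 (mod 323).
  Combine with x ≡ 1 (mod 4); new modulus lcm = 1292.
    Write x = 177 + 323·t and substitute into x ≡ 1 (mod 4): 323·t ≡ 1 − 177 = -176 (mod 4).
    Reduce coefficients mod 4: 3·t ≡ 0 (mod 4).
    The inverse of 3 mod 4 is 3 (since 3·3 = 9 = 2·4 + 1), so t ≡ 3·0 = 0 ≡ 0 (mod 4).
    Then x = 177 + 323·0 = 177, valid modulo lcm(323, 4) = 1292: x ≡ 177 (mod 1292).
  Combine with x ≡ 8 (mod 9); new modulus lcm = 11628.
    Write x = 177 + 1292·t and substitute into x ≡ 8 (mod 9): 1292·t ≡ 8 − 177 = -169 (mod 9).
    Reduce coefficients mod 9: 5·t ≡ 2 (mod 9).
    The inverse of 5 mod 9 is 2 (since 5·2 = 10 = 1·9 + 1), so t ≡ 2·2 = 4 ≡ 4 (mod 9).
    Then x = 177 + 1292·4 = 5345, valid modulo lcm(1292, 9) = 11628: x ≡ 5345 (mod 11628).
Verify against each original: 5345 mod 19 = 6, 5345 mod 17 = 7, 5345 mod 4 = 1, 5345 mod 9 = 8.

x ≡ 5345 (mod 11628).


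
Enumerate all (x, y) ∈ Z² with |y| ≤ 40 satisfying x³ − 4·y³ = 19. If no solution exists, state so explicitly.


The equation is x³ - 4y³ = 19. For fixed y, x³ = 4·y³ + 19, so a solution requires the RHS to be a perfect cube.
Strategy: iterate y from -40 to 40, compute RHS = 4·y³ + 19, and check whether it is a (positive or negative) perfect cube.
Check small values of y:
  y = 0: RHS = 19 is not a perfect cube.
  y = 1: RHS = 23 is not a perfect cube.
  y = -1: RHS = 15 is not a perfect cube.
  y = 2: RHS = 51 is not a perfect cube.
  y = -2: RHS = -13 is not a perfect cube.
  y = 3: RHS = 127 is not a perfect cube.
  y = -3: RHS = -89 is not a perfect cube.
Continuing the search up to |y| = 40 finds no solutions either.
No (x, y) in the scanned range satisfies the equation.

No integer solutions with |y| ≤ 40.


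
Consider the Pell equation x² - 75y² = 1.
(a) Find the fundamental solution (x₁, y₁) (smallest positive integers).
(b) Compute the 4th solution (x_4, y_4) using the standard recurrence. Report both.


Step 1: Find the fundamental solution (x₁, y₁) of x² - 75y² = 1.
  Expand √75 as a continued fraction. a₀ = ⌊√75⌋ = 8; iterate m_{k+1} = d_k·a_k − m_k, d_{k+1} = (75 − m_{k+1}²)/d_k, a_{k+1} = ⌊(a₀ + m_{k+1})/d_{k+1}⌋ (starting m₀ = 0, d₀ = 1), with convergents p_k = a_k·p_{k-1} + p_{k-2}, q_k = a_k·q_{k-1} + q_{k-2} (p₋₁ = 1, q₋₁ = 0):
  k = 0: a₀ = 8; p₀/q₀ = 8/1; p₀² − 75·q₀² = 64 − 75 = -11.
  k = 1: m = 8, d = 11, a = ⌊(8 + 8)/11⌋ = 1; p/q = (1·8 + 1)/(1·1 + 0) = 9/1; p² − 75·q² = 81 − 75 = 6.
  k = 2: m = 3, d = 6, a = ⌊(8 + 3)/6⌋ = 1; p/q = (1·9 + 8)/(1·1 + 1) = 17/2; p² − 75·q² = 289 − 300 = -11.
  k = 3: m = 3, d = 11, a = ⌊(8 + 3)/11⌋ = 1; p/q = (1·17 + 9)/(1·2 + 1) = 26/3; p² − 75·q² = 676 − 675 = 1.
  The first convergent with p² − 75·q² = 1 gives the fundamental solution (x₁, y₁) = (26, 3).
Step 2: Apply the recurrence (x_{n+1}, y_{n+1}) = (x₁x_n + 75y₁y_n, x₁y_n + y₁x_n) repeatedly.
  From (x_1, y_1) = (26, 3): x_2 = 26·26 + 75·3·3 = 1351; y_2 = 26·3 + 3·26 = 156.
  From (x_2, y_2) = (1351, 156): x_3 = 26·1351 + 75·3·156 = 70226; y_3 = 26·156 + 3·1351 = 8109.
  From (x_3, y_3) = (70226, 8109): x_4 = 26·70226 + 75·3·8109 = 3650401; y_4 = 26·8109 + 3·70226 = 421512.
Step 3: Verify x_4² - 75·y_4² = 13325427460801 - 13325427460800 = 1 (should be 1). ✓

(x_1, y_1) = (26, 3); (x_4, y_4) = (3650401, 421512).


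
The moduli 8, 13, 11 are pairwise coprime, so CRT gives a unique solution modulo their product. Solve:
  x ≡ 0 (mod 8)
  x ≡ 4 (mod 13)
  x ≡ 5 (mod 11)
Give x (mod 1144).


Moduli 8, 13, 11 are pairwise coprime; by CRT there is a unique solution modulo M = 8 · 13 · 11 = 1144.
Solve pairwise, accumulating the modulus:
  Start with x ≡ 0 (mod 8).
  Combine with x ≡ 4 (mod 13): since gcd(8, 13) = 1, we get a unique residue mod 104.
    Write x = 0 + 8·t and substitute into x ≡ 4 (mod 13): 8·t ≡ 4 − 0 = 4 (mod 13).
    The inverse of 8 mod 13 is 5 (since 8·5 = 40 = 3·13 + 1), so t ≡ 5·4 = 20 ≡ 7 (mod 13).
    Then x = 0 + 8·7 = 56, valid modulo lcm(8, 13) = 104: x ≡ 56 (mod 104).
  Combine with x ≡ 5 (mod 11): since gcd(104, 11) = 1, we get a unique residue mod 1144.
    Write x = 56 + 104·t and substitute into x ≡ 5 (mod 11): 104·t ≡ 5 − 56 = -51 (mod 11).
    Reduce coefficients mod 11: 5·t ≡ 4 (mod 11).
    The inverse of 5 mod 11 is 9 (since 5·9 = 45 = 4·11 + 1), so t ≡ 9·4 = 36 ≡ 3 (mod 11).
    Then x = 56 + 104·3 = 368, valid modulo lcm(104, 11) = 1144: x ≡ 368 (mod 1144).
Verify: 368 mod 8 = 0 ✓, 368 mod 13 = 4 ✓, 368 mod 11 = 5 ✓.

x ≡ 368 (mod 1144).


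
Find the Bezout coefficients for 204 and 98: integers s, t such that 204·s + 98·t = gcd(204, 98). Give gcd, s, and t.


Euclidean algorithm on (204, 98) — divide until remainder is 0:
  204 = 2 · 98 + 8
  98 = 12 · 8 + 2
  8 = 4 · 2 + 0
gcd(204, 98) = 2.
Track Bezout coefficients alongside the remainders: start with r₀ = 204 = a·1 + b·0 (s = 1, t = 0) and r₁ = 98 = a·0 + b·1 (s = 0, t = 1); each new remainder r_{k+1} = r_{k-1} − q_k·r_k inherits s_{k+1} = s_{k-1} − q_k·s_k, t_{k+1} = t_{k-1} − q_k·t_k, so r_k = a·s_k + b·t_k at every step:
  q = 2: r = 8, s = 1 − 2·0 = 1, t = 0 − 2·1 = -2  (check: 204·1 + 98·(-2) = 8)
  q = 12: r = 2, s = 0 − 12·1 = -12, t = 1 − 12·(-2) = 25  (check: 204·(-12) + 98·25 = 2)
The row with r = 2 (the gcd) gives the Bezout coefficients s = -12, t = 25.
Result: 204 · (-12) + 98 · (25) = 2.

gcd(204, 98) = 2; s = -12, t = 25 (check: 204·(-12) + 98·25 = 2).


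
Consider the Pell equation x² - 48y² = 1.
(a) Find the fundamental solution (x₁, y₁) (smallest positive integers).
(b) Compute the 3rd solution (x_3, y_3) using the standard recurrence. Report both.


Step 1: Find the fundamental solution (x₁, y₁) of x² - 48y² = 1.
  Expand √48 as a continued fraction. a₀ = ⌊√48⌋ = 6; iterate m_{k+1} = d_k·a_k − m_k, d_{k+1} = (48 − m_{k+1}²)/d_k, a_{k+1} = ⌊(a₀ + m_{k+1})/d_{k+1}⌋ (starting m₀ = 0, d₀ = 1), with convergents p_k = a_k·p_{k-1} + p_{k-2}, q_k = a_k·q_{k-1} + q_{k-2} (p₋₁ = 1, q₋₁ = 0):
  k = 0: a₀ = 6; p₀/q₀ = 6/1; p₀² − 48·q₀² = 36 − 48 = -12.
  k = 1: m = 6, d = 12, a = ⌊(6 + 6)/12⌋ = 1; p/q = (1·6 + 1)/(1·1 + 0) = 7/1; p² − 48·q² = 49 − 48 = 1.
  The first convergent with p² − 48·q² = 1 gives the fundamental solution (x₁, y₁) = (7, 1).
Step 2: Apply the recurrence (x_{n+1}, y_{n+1}) = (x₁x_n + 48y₁y_n, x₁y_n + y₁x_n) repeatedly.
  From (x_1, y_1) = (7, 1): x_2 = 7·7 + 48·1·1 = 97; y_2 = 7·1 + 1·7 = 14.
  From (x_2, y_2) = (97, 14): x_3 = 7·97 + 48·1·14 = 1351; y_3 = 7·14 + 1·97 = 195.
Step 3: Verify x_3² - 48·y_3² = 1825201 - 1825200 = 1 (should be 1). ✓

(x_1, y_1) = (7, 1); (x_3, y_3) = (1351, 195).


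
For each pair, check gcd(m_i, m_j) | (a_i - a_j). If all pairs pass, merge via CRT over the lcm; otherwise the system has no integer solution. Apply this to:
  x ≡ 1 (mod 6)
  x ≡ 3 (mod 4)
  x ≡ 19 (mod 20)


Moduli 6, 4, 20 are not pairwise coprime, so CRT works modulo lcm(m_i) when all pairwise compatibility conditions hold.
Pairwise compatibility: gcd(m_i, m_j) must divide a_i - a_j for every pair.
Merge one congruence at a time:
  Start: x ≡ 1 (mod 6).
  Combine with x ≡ 3 (mod 4): gcd(6, 4) = 2; 3 - 1 = 2, which IS divisible by 2, so compatible.
    Write x = 1 + 6·t and substitute into x ≡ 3 (mod 4): 6·t ≡ 3 − 1 = 2 (mod 4).
    Divide the congruence (and modulus) by g = 2: 3·t ≡ 1 (mod 2).
    Reduce coefficients mod 2: 1·t ≡ 1 (mod 2).
    So t ≡ 1 (mod 2).
    Then x = 1 + 6·1 = 7, valid modulo lcm(6, 4) = 12: x ≡ 7 (mod 12).
  Combine with x ≡ 19 (mod 20): gcd(12, 20) = 4; 19 - 7 = 12, which IS divisible by 4, so compatible.
    Write x = 7 + 12·t and substitute into x ≡ 19 (mod 20): 12·t ≡ 19 − 7 = 12 (mod 20).
    Divide the congruence (and modulus) by g = 4: 3·t ≡ 3 (mod 5).
    The inverse of 3 mod 5 is 2 (since 3·2 = 6 = 1·5 + 1), so t ≡ 2·3 = 6 ≡ 1 (mod 5).
    Then x = 7 + 12·1 = 19, valid modulo lcm(12, 20) = 60: x ≡ 19 (mod 60).
Verify: 19 mod 6 = 1, 19 mod 4 = 3, 19 mod 20 = 19.

x ≡ 19 (mod 60).


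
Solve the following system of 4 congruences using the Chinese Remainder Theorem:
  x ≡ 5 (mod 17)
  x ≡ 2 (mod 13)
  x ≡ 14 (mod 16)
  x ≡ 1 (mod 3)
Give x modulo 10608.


Product of moduli M = 17 · 13 · 16 · 3 = 10608.
Merge one congruence at a time:
  Start: x ≡ 5 (mod 17).
  Combine with x ≡ 2 (mod 13); new modulus lcm = 221.
    Write x = 5 + 17·t and substitute into x ≡ 2 (mod 13): 17·t ≡ 2 − 5 = -3 (mod 13).
    Reduce coefficients mod 13: 4·t ≡ 10 (mod 13).
    The inverse of 4 mod 13 is 10 (since 4·10 = 40 = 3·13 + 1), so t ≡ 10·10 = 100 ≡ 9 (mod 13).
    Then x = 5 + 17·9 = 158, valid modulo lcm(17, 13) = 221: x ≡ 158 (mod 221).
  Combine with x ≡ 14 (mod 16); new modulus lcm = 3536.
    Write x = 158 + 221·t and substitute into x ≡ 14 (mod 16): 221·t ≡ 14 − 158 = -144 (mod 16).
    Reduce coefficients mod 16: 13·t ≡ 0 (mod 16).
    The inverse of 13 mod 16 is 5 (since 13·5 = 65 = 4·16 + 1), so t ≡ 5·0 = 0 ≡ 0 (mod 16).
    Then x = 158 + 221·0 = 158, valid modulo lcm(221, 16) = 3536: x ≡ 158 (mod 3536).
  Combine with x ≡ 1 (mod 3); new modulus lcm = 10608.
    Write x = 158 + 3536·t and substitute into x ≡ 1 (mod 3): 3536·t ≡ 1 − 158 = -157 (mod 3).
    Reduce coefficients mod 3: 2·t ≡ 2 (mod 3).
    The inverse of 2 mod 3 is 2 (since 2·2 = 4 = 1·3 + 1), so t ≡ 2·2 = 4 ≡ 1 (mod 3).
    Then x = 158 + 3536·1 = 3694, valid modulo lcm(3536, 3) = 10608: x ≡ 3694 (mod 10608).
Verify against each original: 3694 mod 17 = 5, 3694 mod 13 = 2, 3694 mod 16 = 14, 3694 mod 3 = 1.

x ≡ 3694 (mod 10608).


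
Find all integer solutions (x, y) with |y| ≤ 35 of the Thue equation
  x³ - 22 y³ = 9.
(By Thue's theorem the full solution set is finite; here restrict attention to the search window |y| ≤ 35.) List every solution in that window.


The equation is x³ - 22y³ = 9. For fixed y, x³ = 22·y³ + 9, so a solution requires the RHS to be a perfect cube.
Strategy: iterate y from -35 to 35, compute RHS = 22·y³ + 9, and check whether it is a (positive or negative) perfect cube.
Check small values of y:
  y = 0: RHS = 9 is not a perfect cube.
  y = 1: RHS = 31 is not a perfect cube.
  y = -1: RHS = -13 is not a perfect cube.
  y = 2: RHS = 185 is not a perfect cube.
  y = -2: RHS = -167 is not a perfect cube.
  y = 3: RHS = 603 is not a perfect cube.
  y = -3: RHS = -585 is not a perfect cube.
Continuing the search up to |y| = 35 finds no solutions either.
No (x, y) in the scanned range satisfies the equation.

No integer solutions with |y| ≤ 35.


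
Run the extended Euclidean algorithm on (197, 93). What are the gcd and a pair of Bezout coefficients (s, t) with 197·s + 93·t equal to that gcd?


Euclidean algorithm on (197, 93) — divide until remainder is 0:
  197 = 2 · 93 + 11
  93 = 8 · 11 + 5
  11 = 2 · 5 + 1
  5 = 5 · 1 + 0
gcd(197, 93) = 1.
Track Bezout coefficients alongside the remainders: start with r₀ = 197 = a·1 + b·0 (s = 1, t = 0) and r₁ = 93 = a·0 + b·1 (s = 0, t = 1); each new remainder r_{k+1} = r_{k-1} − q_k·r_k inherits s_{k+1} = s_{k-1} − q_k·s_k, t_{k+1} = t_{k-1} − q_k·t_k, so r_k = a·s_k + b·t_k at every step:
  q = 2: r = 11, s = 1 − 2·0 = 1, t = 0 − 2·1 = -2  (check: 197·1 + 93·(-2) = 11)
  q = 8: r = 5, s = 0 − 8·1 = -8, t = 1 − 8·(-2) = 17  (check: 197·(-8) + 93·17 = 5)
  q = 2: r = 1, s = 1 − 2·(-8) = 17, t = -2 − 2·17 = -36  (check: 197·17 + 93·(-36) = 1)
The row with r = 1 (the gcd) gives the Bezout coefficients s = 17, t = -36.
Result: 197 · (17) + 93 · (-36) = 1.

gcd(197, 93) = 1; s = 17, t = -36 (check: 197·17 + 93·(-36) = 1).


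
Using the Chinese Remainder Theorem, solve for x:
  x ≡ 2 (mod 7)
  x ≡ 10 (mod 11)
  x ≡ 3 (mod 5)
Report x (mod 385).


Moduli 7, 11, 5 are pairwise coprime; by CRT there is a unique solution modulo M = 7 · 11 · 5 = 385.
Solve pairwise, accumulating the modulus:
  Start with x ≡ 2 (mod 7).
  Combine with x ≡ 10 (mod 11): since gcd(7, 11) = 1, we get a unique residue mod 77.
    Write x = 2 + 7·t and substitute into x ≡ 10 (mod 11): 7·t ≡ 10 − 2 = 8 (mod 11).
    The inverse of 7 mod 11 is 8 (since 7·8 = 56 = 5·11 + 1), so t ≡ 8·8 = 64 ≡ 9 (mod 11).
    Then x = 2 + 7·9 = 65, valid modulo lcm(7, 11) = 77: x ≡ 65 (mod 77).
  Combine with x ≡ 3 (mod 5): since gcd(77, 5) = 1, we get a unique residue mod 385.
    Write x = 65 + 77·t and substitute into x ≡ 3 (mod 5): 77·t ≡ 3 − 65 = -62 (mod 5).
    Reduce coefficients mod 5: 2·t ≡ 3 (mod 5).
    The inverse of 2 mod 5 is 3 (since 2·3 = 6 = 1·5 + 1), so t ≡ 3·3 = 9 ≡ 4 (mod 5).
    Then x = 65 + 77·4 = 373, valid modulo lcm(77, 5) = 385: x ≡ 373 (mod 385).
Verify: 373 mod 7 = 2 ✓, 373 mod 11 = 10 ✓, 373 mod 5 = 3 ✓.

x ≡ 373 (mod 385).


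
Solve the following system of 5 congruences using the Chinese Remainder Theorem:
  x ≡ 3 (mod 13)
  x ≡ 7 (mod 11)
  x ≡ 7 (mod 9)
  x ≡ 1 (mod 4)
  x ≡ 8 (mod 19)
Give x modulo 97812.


Product of moduli M = 13 · 11 · 9 · 4 · 19 = 97812.
Merge one congruence at a time:
  Start: x ≡ 3 (mod 13).
  Combine with x ≡ 7 (mod 11); new modulus lcm = 143.
    Write x = 3 + 13·t and substitute into x ≡ 7 (mod 11): 13·t ≡ 7 − 3 = 4 (mod 11).
    Reduce coefficients mod 11: 2·t ≡ 4 (mod 11).
    The inverse of 2 mod 11 is 6 (since 2·6 = 12 = 1·11 + 1), so t ≡ 6·4 = 24 ≡ 2 (mod 11).
    Then x = 3 + 13·2 = 29, valid modulo lcm(13, 11) = 143: x ≡ 29 (mod 143).
  Combine with x ≡ 7 (mod 9); new modulus lcm = 1287.
    Write x = 29 + 143·t and substitute into x ≡ 7 (mod 9): 143·t ≡ 7 − 29 = -22 (mod 9).
    Reduce coefficients mod 9: 8·t ≡ 5 (mod 9).
    The inverse of 8 mod 9 is 8 (since 8·8 = 64 = 7·9 + 1), so t ≡ 8·5 = 40 ≡ 4 (mod 9).
    Then x = 29 + 143·4 = 601, valid modulo lcm(143, 9) = 1287: x ≡ 601 (mod 1287).
  Combine with x ≡ 1 (mod 4); new modulus lcm = 5148.
    Write x = 601 + 1287·t and substitute into x ≡ 1 (mod 4): 1287·t ≡ 1 − 601 = -600 (mod 4).
    Reduce coefficients mod 4: 3·t ≡ 0 (mod 4).
    The inverse of 3 mod 4 is 3 (since 3·3 = 9 = 2·4 + 1), so t ≡ 3·0 = 0 ≡ 0 (mod 4).
    Then x = 601 + 1287·0 = 601, valid modulo lcm(1287, 4) = 5148: x ≡ 601 (mod 5148).
  Combine with x ≡ 8 (mod 19); new modulus lcm = 97812.
    Write x = 601 + 5148·t and substitute into x ≡ 8 (mod 19): 5148·t ≡ 8 − 601 = -593 (mod 19).
    Reduce coefficients mod 19: 18·t ≡ 15 (mod 19).
    The inverse of 18 mod 19 is 18 (since 18·18 = 324 = 17·19 + 1), so t ≡ 18·15 = 270 ≡ 4 (mod 19).
    Then x = 601 + 5148·4 = 21193, valid modulo lcm(5148, 19) = 97812: x ≡ 21193 (mod 97812).
Verify against each original: 21193 mod 13 = 3, 21193 mod 11 = 7, 21193 mod 9 = 7, 21193 mod 4 = 1, 21193 mod 19 = 8.

x ≡ 21193 (mod 97812).


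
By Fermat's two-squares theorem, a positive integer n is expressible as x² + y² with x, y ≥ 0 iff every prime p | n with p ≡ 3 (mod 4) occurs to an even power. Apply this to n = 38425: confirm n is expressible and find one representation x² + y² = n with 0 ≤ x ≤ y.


Step 1: Factor n = 38425 = 5^2 · 29 · 53.
Step 2: Check the mod-4 condition on each prime factor: 5 ≡ 1 (mod 4), exponent 2; 29 ≡ 1 (mod 4), exponent 1; 53 ≡ 1 (mod 4), exponent 1.
All primes ≡ 3 (mod 4) appear to even exponent (or don't appear), so by the two-squares theorem n IS expressible as a sum of two squares.
Step 3: Build a representation. Group n = k² · m with k = 5 and m = 29 · 53 = 1537 (a product of primes ≡ 1 (mod 4)); a representation of m scales to one of n via (k·x)² + (k·y)² = k²(x² + y²). Each prime p ≡ 1 (mod 4) is itself a sum of two squares; find a² by testing p − a² for a perfect square:
  29: 29 − 1² = 28, 29 − 2² = 25 = 5² ⇒ 29 = 2² + 5².
  53: 53 − 1² = 52, 53 − 2² = 49 = 7² ⇒ 53 = 2² + 7².
  Combine using the Brahmagupta–Fibonacci identity (a² + b²)(c² + d²) = (ac − bd)² + (ad + bc)² = (ac + bd)² + (ad − bc)²:
  29 · 53 = 1537: from (2² + 5²)(2² + 7²), take (2·2 − 5·7, 2·7 + 5·2) = (4 − 35, 14 + 10) = (-31, 24); dropping signs (only squares matter) gives (31, 24); check 31² + 24² = 961 + 576 = 1537 ✓.
  Scale by k = 5: (5·31, 5·24) = (155, 120).
Step 4: Order so x ≤ y and verify: 120² + 155² = 14400 + 24025 = 38425 = n. ✓

n = 38425 = 120² + 155² (one valid representation with x ≤ y).


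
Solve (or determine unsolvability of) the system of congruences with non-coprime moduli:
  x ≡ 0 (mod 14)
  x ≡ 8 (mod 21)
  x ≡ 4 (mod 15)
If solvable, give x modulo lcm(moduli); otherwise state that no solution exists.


Moduli 14, 21, 15 are not pairwise coprime, so CRT works modulo lcm(m_i) when all pairwise compatibility conditions hold.
Pairwise compatibility: gcd(m_i, m_j) must divide a_i - a_j for every pair.
Merge one congruence at a time:
  Start: x ≡ 0 (mod 14).
  Combine with x ≡ 8 (mod 21): gcd(14, 21) = 7, and 8 - 0 = 8 is NOT divisible by 7.
    ⇒ system is inconsistent (no integer solution).

No solution (the system is inconsistent).


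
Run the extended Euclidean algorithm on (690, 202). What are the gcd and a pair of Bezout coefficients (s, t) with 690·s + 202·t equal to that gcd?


Euclidean algorithm on (690, 202) — divide until remainder is 0:
  690 = 3 · 202 + 84
  202 = 2 · 84 + 34
  84 = 2 · 34 + 16
  34 = 2 · 16 + 2
  16 = 8 · 2 + 0
gcd(690, 202) = 2.
Track Bezout coefficients alongside the remainders: start with r₀ = 690 = a·1 + b·0 (s = 1, t = 0) and r₁ = 202 = a·0 + b·1 (s = 0, t = 1); each new remainder r_{k+1} = r_{k-1} − q_k·r_k inherits s_{k+1} = s_{k-1} − q_k·s_k, t_{k+1} = t_{k-1} − q_k·t_k, so r_k = a·s_k + b·t_k at every step:
  q = 3: r = 84, s = 1 − 3·0 = 1, t = 0 − 3·1 = -3  (check: 690·1 + 202·(-3) = 84)
  q = 2: r = 34, s = 0 − 2·1 = -2, t = 1 − 2·(-3) = 7  (check: 690·(-2) + 202·7 = 34)
  q = 2: r = 16, s = 1 − 2·(-2) = 5, t = -3 − 2·7 = -17  (check: 690·5 + 202·(-17) = 16)
  q = 2: r = 2, s = -2 − 2·5 = -12, t = 7 − 2·(-17) = 41  (check: 690·(-12) + 202·41 = 2)
The row with r = 2 (the gcd) gives the Bezout coefficients s = -12, t = 41.
Result: 690 · (-12) + 202 · (41) = 2.

gcd(690, 202) = 2; s = -12, t = 41 (check: 690·(-12) + 202·41 = 2).


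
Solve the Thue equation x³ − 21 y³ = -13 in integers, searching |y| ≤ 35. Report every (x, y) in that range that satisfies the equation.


The equation is x³ - 21y³ = -13. For fixed y, x³ = 21·y³ − 13, so a solution requires the RHS to be a perfect cube.
Strategy: iterate y from -35 to 35, compute RHS = 21·y³ − 13, and check whether it is a (positive or negative) perfect cube.
Check small values of y:
  y = 0: RHS = -13 is not a perfect cube.
  y = 1: RHS = 8 = (2)³ ⇒ x = 2 works.
  y = -1: RHS = -34 is not a perfect cube.
  y = 2: RHS = 155 is not a perfect cube.
  y = -2: RHS = -181 is not a perfect cube.
  y = 3: RHS = 554 is not a perfect cube.
  y = -3: RHS = -580 is not a perfect cube.
Continuing, at y = 4: RHS = 1331 = (11)³ ⇒ x = 11 works.
Searching the remaining y in |y| ≤ 35 finds no further solutions.
Collected solutions: (2, 1), (11, 4).

Solutions (with |y| ≤ 35): (2, 1), (11, 4).


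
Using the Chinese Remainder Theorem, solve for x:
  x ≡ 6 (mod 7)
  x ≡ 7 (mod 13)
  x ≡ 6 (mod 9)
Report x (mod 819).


Moduli 7, 13, 9 are pairwise coprime; by CRT there is a unique solution modulo M = 7 · 13 · 9 = 819.
Solve pairwise, accumulating the modulus:
  Start with x ≡ 6 (mod 7).
  Combine with x ≡ 7 (mod 13): since gcd(7, 13) = 1, we get a unique residue mod 91.
    Write x = 6 + 7·t and substitute into x ≡ 7 (mod 13): 7·t ≡ 7 − 6 = 1 (mod 13).
    The inverse of 7 mod 13 is 2 (since 7·2 = 14 = 1·13 + 1), so t ≡ 2·1 = 2 ≡ 2 (mod 13).
    Then x = 6 + 7·2 = 20, valid modulo lcm(7, 13) = 91: x ≡ 20 (mod 91).
  Combine with x ≡ 6 (mod 9): since gcd(91, 9) = 1, we get a unique residue mod 819.
    Write x = 20 + 91·t and substitute into x ≡ 6 (mod 9): 91·t ≡ 6 − 20 = -14 (mod 9).
    Reduce coefficients mod 9: 1·t ≡ 4 (mod 9).
    So t ≡ 4 (mod 9).
    Then x = 20 + 91·4 = 384, valid modulo lcm(91, 9) = 819: x ≡ 384 (mod 819).
Verify: 384 mod 7 = 6 ✓, 384 mod 13 = 7 ✓, 384 mod 9 = 6 ✓.

x ≡ 384 (mod 819).
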